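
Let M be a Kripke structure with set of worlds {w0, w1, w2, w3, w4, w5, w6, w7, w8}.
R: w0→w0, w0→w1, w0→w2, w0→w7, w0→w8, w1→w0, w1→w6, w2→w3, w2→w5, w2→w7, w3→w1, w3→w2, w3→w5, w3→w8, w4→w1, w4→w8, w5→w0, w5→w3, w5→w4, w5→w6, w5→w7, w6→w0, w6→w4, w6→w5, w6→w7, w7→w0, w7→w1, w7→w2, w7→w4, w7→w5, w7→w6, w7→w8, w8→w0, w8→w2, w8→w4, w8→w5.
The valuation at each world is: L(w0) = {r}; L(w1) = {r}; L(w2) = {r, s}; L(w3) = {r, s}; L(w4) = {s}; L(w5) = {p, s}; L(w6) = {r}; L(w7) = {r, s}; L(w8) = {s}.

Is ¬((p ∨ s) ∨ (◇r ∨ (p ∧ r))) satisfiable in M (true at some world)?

Let φ = ¬((p ∨ s) ∨ (◇r ∨ (p ∧ r))). Evaluate φ at each world:
  w0 (successors {w0, w1, w2, w7, w8}): φ is false.
  w1 (successors {w0, w6}): φ is false.
  w2 (successors {w3, w5, w7}): φ is false.
  w3 (successors {w1, w2, w5, w8}): φ is false.
  w4 (successors {w1, w8}): φ is false.
  w5 (successors {w0, w3, w4, w6, w7}): φ is false.
  w6 (successors {w0, w4, w5, w7}): φ is false.
  w7 (successors {w0, w1, w2, w4, w5, w6, w8}): φ is false.
  w8 (successors {w0, w2, w4, w5}): φ is false.
For instance, at w6:
  At w6: (p ∨ s) ∨ (◇r ∨ (p ∧ r)) is true, so ¬((p ∨ s) ∨ (◇r ∨ (p ∧ r))) is false.
    At w6: p ∨ s is false, ◇r ∨ (p ∧ r) is true, so (p ∨ s) ∨ (◇r ∨ (p ∧ r)) is true.
      At w6: ◇r is true, p ∧ r is false, so ◇r ∨ (p ∧ r) is true.

No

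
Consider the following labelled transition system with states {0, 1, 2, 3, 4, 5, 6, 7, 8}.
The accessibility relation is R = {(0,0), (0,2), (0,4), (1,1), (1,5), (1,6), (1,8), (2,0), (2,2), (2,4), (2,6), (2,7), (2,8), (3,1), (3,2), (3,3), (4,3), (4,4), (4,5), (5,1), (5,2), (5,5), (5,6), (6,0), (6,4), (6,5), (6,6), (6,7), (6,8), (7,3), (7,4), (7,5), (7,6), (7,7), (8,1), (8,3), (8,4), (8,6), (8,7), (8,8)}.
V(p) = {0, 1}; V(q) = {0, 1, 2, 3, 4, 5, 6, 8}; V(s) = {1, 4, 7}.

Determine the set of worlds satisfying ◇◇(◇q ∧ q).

0, 1, 2, 3, 4, 5, 6, 7, 8

Let φ = ◇◇(◇q ∧ q). Evaluate φ at each world:
  0 (successors {0, 2, 4}): φ is true.
  1 (successors {1, 5, 6, 8}): φ is true.
  2 (successors {0, 2, 4, 6, 7, 8}): φ is true.
  3 (successors {1, 2, 3}): φ is true.
  4 (successors {3, 4, 5}): φ is true.
  5 (successors {1, 2, 5, 6}): φ is true.
  6 (successors {0, 4, 5, 6, 7, 8}): φ is true.
  7 (successors {3, 4, 5, 6, 7}): φ is true.
  8 (successors {1, 3, 4, 6, 7, 8}): φ is true.
For instance, at 8:
  At 8: ◇◇(◇q ∧ q) requires ◇(◇q ∧ q) at some successor in {1, 3, 4, 6, 7, 8}.
    ◇(◇q ∧ q) holds at 1, so ◇◇(◇q ∧ q) is true at 8.
      At 1: ◇(◇q ∧ q) requires ◇q ∧ q at some successor in {1, 5, 6, 8}.
        ◇q ∧ q holds at 1, so ◇(◇q ∧ q) is true at 1.
Satisfying worlds: {0, 1, 2, 3, 4, 5, 6, 7, 8}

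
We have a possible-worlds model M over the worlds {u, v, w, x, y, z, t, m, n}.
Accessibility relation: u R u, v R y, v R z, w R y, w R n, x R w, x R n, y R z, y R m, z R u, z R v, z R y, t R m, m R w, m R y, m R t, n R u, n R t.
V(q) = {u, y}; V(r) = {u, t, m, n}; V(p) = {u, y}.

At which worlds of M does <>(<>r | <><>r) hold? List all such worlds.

u, v, w, x, y, z, t, m, n

Let φ = <>(<>r | <><>r). Evaluate φ at each world:
  u (successors {u}): φ is true.
  v (successors {y, z}): φ is true.
  w (successors {y, n}): φ is true.
  x (successors {w, n}): φ is true.
  y (successors {z, m}): φ is true.
  z (successors {u, v, y}): φ is true.
  t (successors {m}): φ is true.
  m (successors {w, y, t}): φ is true.
  n (successors {u, t}): φ is true.
For instance, at m:
  At m: <>(<>r | <><>r) requires <>r | <><>r at some successor in {w, y, t}.
    <>r | <><>r holds at w, so <>(<>r | <><>r) is true at m.
      At w: <>r is true, <><>r is true, so <>r | <><>r is true.
Satisfying worlds: {u, v, w, x, y, z, t, m, n}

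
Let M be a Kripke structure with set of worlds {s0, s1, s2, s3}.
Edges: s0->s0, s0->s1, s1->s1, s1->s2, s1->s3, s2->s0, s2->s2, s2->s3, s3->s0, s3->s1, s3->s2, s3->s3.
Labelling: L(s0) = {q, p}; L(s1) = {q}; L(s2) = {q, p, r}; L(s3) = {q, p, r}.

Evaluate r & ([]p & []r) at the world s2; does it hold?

No

At s2: r is true, []p & []r is false, so r & ([]p & []r) is false.
  At s2: []p is true, []r is false, so []p & []r is false.
    At s2: []p requires p at every successor {s0, s2, s3}.
      At s0: p is true.
      At s2: p is true.
      At s3: p is true.
    So []p is true at s2.
    At s2: []r requires r at every successor {s0, s2, s3}.
      r fails at s0, so []r is false at s2.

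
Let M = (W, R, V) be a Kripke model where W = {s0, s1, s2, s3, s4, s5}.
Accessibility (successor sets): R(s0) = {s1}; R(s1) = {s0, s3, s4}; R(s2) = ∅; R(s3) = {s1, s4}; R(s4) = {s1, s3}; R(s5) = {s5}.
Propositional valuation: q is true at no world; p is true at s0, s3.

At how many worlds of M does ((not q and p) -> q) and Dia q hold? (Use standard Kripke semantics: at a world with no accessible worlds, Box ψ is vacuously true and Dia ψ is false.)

0

Let φ = ((not q and p) -> q) and Dia q. Evaluate φ at each world:
  s0 (successors {s1}): φ is false.
  s1 (successors {s0, s3, s4}): φ is false.
  s2 (successors ∅): φ is false.
  s3 (successors {s1, s4}): φ is false.
  s4 (successors {s1, s3}): φ is false.
  s5 (successors {s5}): φ is false.
For instance, at s3:
  At s3: (not q and p) -> q is false, Dia q is false, so ((not q and p) -> q) and Dia q is false.
    At s3: Dia q requires q at some successor in {s1, s4}.
      At s1: q is false.
      At s4: q is false.
    So Dia q is false at s3.
Satisfying worlds: none.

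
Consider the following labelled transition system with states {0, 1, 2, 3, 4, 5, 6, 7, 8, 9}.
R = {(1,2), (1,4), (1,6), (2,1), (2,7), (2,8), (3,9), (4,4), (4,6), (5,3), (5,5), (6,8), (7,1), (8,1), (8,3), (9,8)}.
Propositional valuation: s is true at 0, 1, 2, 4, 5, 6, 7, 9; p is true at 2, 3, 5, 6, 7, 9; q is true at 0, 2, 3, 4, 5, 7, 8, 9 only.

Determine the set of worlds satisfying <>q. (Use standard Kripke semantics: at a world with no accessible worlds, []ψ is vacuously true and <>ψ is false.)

1, 2, 3, 4, 5, 6, 8, 9

Recall that <>ψ holds at a world iff ψ holds at some accessible world.
Let φ = <>q. Evaluate φ at each world:
  0 (successors ∅): φ is false.
  1 (successors {2, 4, 6}): φ is true.
  2 (successors {1, 7, 8}): φ is true.
  3 (successors {9}): φ is true.
  4 (successors {4, 6}): φ is true.
  5 (successors {3, 5}): φ is true.
  6 (successors {8}): φ is true.
  7 (successors {1}): φ is false.
  8 (successors {1, 3}): φ is true.
  9 (successors {8}): φ is true.
For instance, at 5:
  At 5: <>q requires q at some successor in {3, 5}.
    q holds at 3, so <>q is true at 5.
Satisfying worlds: {1, 2, 3, 4, 5, 6, 8, 9}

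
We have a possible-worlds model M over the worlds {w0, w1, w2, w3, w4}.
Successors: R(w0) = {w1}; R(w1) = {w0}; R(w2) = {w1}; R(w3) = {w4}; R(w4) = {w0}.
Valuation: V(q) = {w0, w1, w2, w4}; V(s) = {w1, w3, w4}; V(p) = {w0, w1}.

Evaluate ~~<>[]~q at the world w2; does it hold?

No

At w2: ~<>[]~q is true, so ~~<>[]~q is false.
  At w2: <>[]~q is false, so ~<>[]~q is true.
    At w2: <>[]~q requires []~q at some successor in {w1}.
      At w1: []~q is false.
    So <>[]~q is false at w2.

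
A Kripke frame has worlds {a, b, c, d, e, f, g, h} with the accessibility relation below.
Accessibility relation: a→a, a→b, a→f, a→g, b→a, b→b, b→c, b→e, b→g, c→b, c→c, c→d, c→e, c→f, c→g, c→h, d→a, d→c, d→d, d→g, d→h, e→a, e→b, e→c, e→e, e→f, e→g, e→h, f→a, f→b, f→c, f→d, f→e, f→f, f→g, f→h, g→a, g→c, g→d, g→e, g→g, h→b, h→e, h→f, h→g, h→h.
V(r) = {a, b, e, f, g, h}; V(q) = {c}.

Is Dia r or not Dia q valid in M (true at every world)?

Let φ = Dia r or not Dia q. Evaluate φ at each world:
  a (successors {a, b, f, g}): φ is true.
  b (successors {a, b, c, e, g}): φ is true.
  c (successors {b, c, d, e, f, g, h}): φ is true.
  d (successors {a, c, d, g, h}): φ is true.
  e (successors {a, b, c, e, f, g, h}): φ is true.
  f (successors {a, b, c, d, e, f, g, h}): φ is true.
  g (successors {a, c, d, e, g}): φ is true.
  h (successors {b, e, f, g, h}): φ is true.
For instance, at d:
  At d: Dia r is true, not Dia q is false, so Dia r or not Dia q is true.
    At d: Dia r requires r at some successor in {a, c, d, g, h}.
      r holds at a, so Dia r is true at d.
    At d: Dia q is true, so not Dia q is false.
      At d: Dia q requires q at some successor in {a, c, d, g, h}.
        q holds at c, so Dia q is true at d.

Yes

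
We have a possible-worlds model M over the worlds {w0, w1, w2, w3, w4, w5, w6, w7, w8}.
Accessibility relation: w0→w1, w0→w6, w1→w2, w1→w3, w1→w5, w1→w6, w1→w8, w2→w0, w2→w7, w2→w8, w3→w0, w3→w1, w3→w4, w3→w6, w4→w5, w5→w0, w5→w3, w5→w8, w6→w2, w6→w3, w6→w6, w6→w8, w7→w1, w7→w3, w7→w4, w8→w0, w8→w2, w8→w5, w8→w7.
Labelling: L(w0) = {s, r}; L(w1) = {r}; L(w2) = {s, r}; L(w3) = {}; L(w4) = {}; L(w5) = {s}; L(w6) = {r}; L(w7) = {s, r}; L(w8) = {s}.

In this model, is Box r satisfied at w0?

At w0: Box r requires r at every successor {w1, w6}.
  At w1: r is true.
  At w6: r is true.
So Box r is true at w0.

Yes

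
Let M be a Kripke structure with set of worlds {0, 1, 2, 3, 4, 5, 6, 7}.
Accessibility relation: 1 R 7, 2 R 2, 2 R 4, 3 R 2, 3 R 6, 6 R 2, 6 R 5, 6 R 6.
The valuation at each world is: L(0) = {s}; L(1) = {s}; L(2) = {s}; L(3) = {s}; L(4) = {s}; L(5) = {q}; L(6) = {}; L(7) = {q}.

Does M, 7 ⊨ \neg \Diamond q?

Yes

Recall that \Diamond ψ holds at a world iff ψ holds at some accessible world.
At 7: \Diamond q is false, so \neg \Diamond q is true.
  At 7: no accessible worlds, so \Diamond q is false.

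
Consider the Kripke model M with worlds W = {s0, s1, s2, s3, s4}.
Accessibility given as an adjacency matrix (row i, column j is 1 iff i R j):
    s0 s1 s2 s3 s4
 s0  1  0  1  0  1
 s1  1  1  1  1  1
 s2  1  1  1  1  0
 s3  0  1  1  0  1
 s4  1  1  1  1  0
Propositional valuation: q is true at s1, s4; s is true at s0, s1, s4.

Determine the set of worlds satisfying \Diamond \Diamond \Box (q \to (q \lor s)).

s0, s1, s2, s3, s4

Recall that \Box ψ holds at a world iff ψ holds at every accessible world, and \Diamond ψ holds iff ψ holds at some accessible world.
Let φ = \Diamond \Diamond \Box (q \to (q \lor s)). Evaluate φ at each world:
  s0 (successors {s0, s2, s4}): φ is true.
  s1 (successors {s0, s1, s2, s3, s4}): φ is true.
  s2 (successors {s0, s1, s2, s3}): φ is true.
  s3 (successors {s1, s2, s4}): φ is true.
  s4 (successors {s0, s1, s2, s3}): φ is true.
For instance, at s3:
  At s3: \Diamond \Diamond \Box (q \to (q \lor s)) requires \Diamond \Box (q \to (q \lor s)) at some successor in {s1, s2, s4}.
    \Diamond \Box (q \to (q \lor s)) holds at s1, so \Diamond \Diamond \Box (q \to (q \lor s)) is true at s3.
      At s1: \Diamond \Box (q \to (q \lor s)) requires \Box (q \to (q \lor s)) at some successor in {s0, s1, s2, s3, s4}.
        \Box (q \to (q \lor s)) holds at s0, so \Diamond \Box (q \to (q \lor s)) is true at s1.
Satisfying worlds: {s0, s1, s2, s3, s4}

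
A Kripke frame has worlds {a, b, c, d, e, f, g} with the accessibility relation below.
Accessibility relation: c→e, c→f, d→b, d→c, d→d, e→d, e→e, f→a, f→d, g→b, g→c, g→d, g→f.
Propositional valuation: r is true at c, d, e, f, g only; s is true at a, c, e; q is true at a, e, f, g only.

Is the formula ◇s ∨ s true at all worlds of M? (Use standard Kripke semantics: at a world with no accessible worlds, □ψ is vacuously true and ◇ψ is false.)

No

Recall that ◇ψ holds at a world iff ψ holds at some accessible world.
Let φ = ◇s ∨ s. Evaluate φ at each world:
  a (successors ∅): φ is true.
  b (successors ∅): φ is false.
  c (successors {e, f}): φ is true.
  d (successors {b, c, d}): φ is true.
  e (successors {d, e}): φ is true.
  f (successors {a, d}): φ is true.
  g (successors {b, c, d, f}): φ is true.
Detail at b (counterexample):
  At b: ◇s is false, s is false, so ◇s ∨ s is false.
    At b: no accessible worlds, so ◇s is false.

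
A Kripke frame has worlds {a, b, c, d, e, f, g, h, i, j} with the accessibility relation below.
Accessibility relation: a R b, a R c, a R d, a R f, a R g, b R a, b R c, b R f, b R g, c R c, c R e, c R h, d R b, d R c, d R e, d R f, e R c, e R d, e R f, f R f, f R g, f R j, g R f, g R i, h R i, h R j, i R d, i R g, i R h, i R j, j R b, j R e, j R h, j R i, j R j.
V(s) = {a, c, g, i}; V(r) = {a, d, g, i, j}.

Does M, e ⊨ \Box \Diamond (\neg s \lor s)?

Yes

At e: \Box \Diamond (\neg s \lor s) requires \Diamond (\neg s \lor s) at every successor {c, d, f}.
    At c: \Diamond (\neg s \lor s) requires \neg s \lor s at some successor in {c, e, h}.
      \neg s \lor s holds at c, so \Diamond (\neg s \lor s) is true at c.
    At d: \Diamond (\neg s \lor s) requires \neg s \lor s at some successor in {b, c, e, f}.
      \neg s \lor s holds at b, so \Diamond (\neg s \lor s) is true at d.
    At f: \Diamond (\neg s \lor s) requires \neg s \lor s at some successor in {f, g, j}.
      \neg s \lor s holds at f, so \Diamond (\neg s \lor s) is true at f.
So \Box \Diamond (\neg s \lor s) is true at e.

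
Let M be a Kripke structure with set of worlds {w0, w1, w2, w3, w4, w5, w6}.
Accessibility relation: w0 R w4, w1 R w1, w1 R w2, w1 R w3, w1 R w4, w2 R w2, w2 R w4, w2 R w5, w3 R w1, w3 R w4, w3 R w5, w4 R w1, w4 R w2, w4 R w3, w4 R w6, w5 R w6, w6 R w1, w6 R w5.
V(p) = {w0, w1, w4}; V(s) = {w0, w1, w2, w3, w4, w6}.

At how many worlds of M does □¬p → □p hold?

6

Let φ = □¬p → □p. Evaluate φ at each world:
  w0 (successors {w4}): φ is true.
  w1 (successors {w1, w2, w3, w4}): φ is true.
  w2 (successors {w2, w4, w5}): φ is true.
  w3 (successors {w1, w4, w5}): φ is true.
  w4 (successors {w1, w2, w3, w6}): φ is true.
  w5 (successors {w6}): φ is false.
  w6 (successors {w1, w5}): φ is true.
For instance, at w0:
  At w0: □¬p is false, □p is true, so □¬p → □p is true.
    At w0: □¬p requires ¬p at every successor {w4}.
      ¬p fails at w4, so □¬p is false at w0.
    At w0: □p requires p at every successor {w4}.
      At w4: p is true.
    So □p is true at w0.
Satisfying worlds: {w0, w1, w2, w3, w4, w6}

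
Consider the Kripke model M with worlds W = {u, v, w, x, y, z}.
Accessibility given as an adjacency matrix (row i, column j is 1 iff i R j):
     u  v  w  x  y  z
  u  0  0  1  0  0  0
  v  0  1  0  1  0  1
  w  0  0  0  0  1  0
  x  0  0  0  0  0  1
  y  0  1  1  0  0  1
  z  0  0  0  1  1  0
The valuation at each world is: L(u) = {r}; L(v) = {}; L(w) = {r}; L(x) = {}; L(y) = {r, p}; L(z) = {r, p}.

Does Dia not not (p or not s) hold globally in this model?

Let φ = Dia not not (p or not s). Evaluate φ at each world:
  u (successors {w}): φ is true.
  v (successors {v, x, z}): φ is true.
  w (successors {y}): φ is true.
  x (successors {z}): φ is true.
  y (successors {v, w, z}): φ is true.
  z (successors {x, y}): φ is true.
For instance, at x:
  At x: Dia not not (p or not s) requires not not (p or not s) at some successor in {z}.
    not not (p or not s) holds at z, so Dia not not (p or not s) is true at x.

Yes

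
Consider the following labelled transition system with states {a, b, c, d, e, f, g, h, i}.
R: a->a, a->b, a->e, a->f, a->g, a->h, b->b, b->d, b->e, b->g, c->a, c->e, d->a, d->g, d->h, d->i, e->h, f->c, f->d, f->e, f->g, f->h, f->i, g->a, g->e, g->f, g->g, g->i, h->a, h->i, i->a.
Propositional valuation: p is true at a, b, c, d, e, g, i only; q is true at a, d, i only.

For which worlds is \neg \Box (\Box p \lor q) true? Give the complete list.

a, b, c, d, f, g

Recall that \Box ψ holds at a world iff ψ holds at every accessible world, and \Diamond ψ holds iff ψ holds at some accessible world.
Let φ = \neg \Box (\Box p \lor q). Evaluate φ at each world:
  a (successors {a, b, e, f, g, h}): φ is true.
  b (successors {b, d, e, g}): φ is true.
  c (successors {a, e}): φ is true.
  d (successors {a, g, h, i}): φ is true.
  e (successors {h}): φ is false.
  f (successors {c, d, e, g, h, i}): φ is true.
  g (successors {a, e, f, g, i}): φ is true.
  h (successors {a, i}): φ is false.
  i (successors {a}): φ is false.
For instance, at e:
  At e: \Box (\Box p \lor q) is true, so \neg \Box (\Box p \lor q) is false.
    At e: \Box (\Box p \lor q) requires \Box p \lor q at every successor {h}.
      At h: \Box p \lor q is true.
    So \Box (\Box p \lor q) is true at e.
Satisfying worlds: {a, b, c, d, f, g}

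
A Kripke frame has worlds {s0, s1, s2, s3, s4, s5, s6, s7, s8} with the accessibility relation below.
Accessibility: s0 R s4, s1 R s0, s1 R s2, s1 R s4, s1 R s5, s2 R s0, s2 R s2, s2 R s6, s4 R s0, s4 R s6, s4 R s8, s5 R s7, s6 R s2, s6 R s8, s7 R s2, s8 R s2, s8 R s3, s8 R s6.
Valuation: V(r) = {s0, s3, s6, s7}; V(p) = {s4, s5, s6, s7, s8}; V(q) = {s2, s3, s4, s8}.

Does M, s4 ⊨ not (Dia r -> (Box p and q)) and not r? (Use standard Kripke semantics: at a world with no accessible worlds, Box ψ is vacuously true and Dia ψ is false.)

Yes

At s4: not (Dia r -> (Box p and q)) is true, not r is true, so not (Dia r -> (Box p and q)) and not r is true.
  At s4: Dia r -> (Box p and q) is false, so not (Dia r -> (Box p and q)) is true.
    At s4: Dia r is true, Box p and q is false, so Dia r -> (Box p and q) is false.
      At s4: Dia r requires r at some successor in {s0, s6, s8}.
        r holds at s0, so Dia r is true at s4.
      At s4: Box p is false, q is true, so Box p and q is false.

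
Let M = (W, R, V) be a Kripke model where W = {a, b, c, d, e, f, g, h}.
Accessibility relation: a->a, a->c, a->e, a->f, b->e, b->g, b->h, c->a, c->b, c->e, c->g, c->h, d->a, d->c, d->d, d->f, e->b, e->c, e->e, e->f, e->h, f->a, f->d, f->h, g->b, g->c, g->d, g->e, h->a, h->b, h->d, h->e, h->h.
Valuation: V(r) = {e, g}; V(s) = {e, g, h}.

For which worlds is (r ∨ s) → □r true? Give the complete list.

a, b, c, d, f

Let φ = (r ∨ s) → □r. Evaluate φ at each world:
  a (successors {a, c, e, f}): φ is true.
  b (successors {e, g, h}): φ is true.
  c (successors {a, b, e, g, h}): φ is true.
  d (successors {a, c, d, f}): φ is true.
  e (successors {b, c, e, f, h}): φ is false.
  f (successors {a, d, h}): φ is true.
  g (successors {b, c, d, e}): φ is false.
  h (successors {a, b, d, e, h}): φ is false.
For instance, at f:
  At f: r ∨ s is false, □r is false, so (r ∨ s) → □r is true.
    At f: □r requires r at every successor {a, d, h}.
      r fails at a, so □r is false at f.
Satisfying worlds: {a, b, c, d, f}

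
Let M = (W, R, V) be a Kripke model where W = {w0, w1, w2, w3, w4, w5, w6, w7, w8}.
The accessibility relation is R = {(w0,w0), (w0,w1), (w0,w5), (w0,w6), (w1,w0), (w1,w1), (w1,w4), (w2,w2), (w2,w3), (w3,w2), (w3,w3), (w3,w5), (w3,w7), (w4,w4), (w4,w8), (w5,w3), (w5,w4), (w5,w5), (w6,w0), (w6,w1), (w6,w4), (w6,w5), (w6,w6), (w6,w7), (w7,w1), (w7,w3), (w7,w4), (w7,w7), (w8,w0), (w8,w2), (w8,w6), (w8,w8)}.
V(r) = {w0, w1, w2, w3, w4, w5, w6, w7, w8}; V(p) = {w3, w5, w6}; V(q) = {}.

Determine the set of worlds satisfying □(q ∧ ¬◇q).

Recall that □ψ holds at a world iff ψ holds at every accessible world, and ◇ψ holds iff ψ holds at some accessible world.
Let φ = □(q ∧ ¬◇q). Evaluate φ at each world:
  w0 (successors {w0, w1, w5, w6}): φ is false.
  w1 (successors {w0, w1, w4}): φ is false.
  w2 (successors {w2, w3}): φ is false.
  w3 (successors {w2, w3, w5, w7}): φ is false.
  w4 (successors {w4, w8}): φ is false.
  w5 (successors {w3, w4, w5}): φ is false.
  w6 (successors {w0, w1, w4, w5, w6, w7}): φ is false.
  w7 (successors {w1, w3, w4, w7}): φ is false.
  w8 (successors {w0, w2, w6, w8}): φ is false.
For instance, at w7:
  At w7: □(q ∧ ¬◇q) requires q ∧ ¬◇q at every successor {w1, w3, w4, w7}.
    q ∧ ¬◇q fails at w1, so □(q ∧ ¬◇q) is false at w7.
      At w1: q is false, ¬◇q is true, so q ∧ ¬◇q is false.
Satisfying worlds: none.

none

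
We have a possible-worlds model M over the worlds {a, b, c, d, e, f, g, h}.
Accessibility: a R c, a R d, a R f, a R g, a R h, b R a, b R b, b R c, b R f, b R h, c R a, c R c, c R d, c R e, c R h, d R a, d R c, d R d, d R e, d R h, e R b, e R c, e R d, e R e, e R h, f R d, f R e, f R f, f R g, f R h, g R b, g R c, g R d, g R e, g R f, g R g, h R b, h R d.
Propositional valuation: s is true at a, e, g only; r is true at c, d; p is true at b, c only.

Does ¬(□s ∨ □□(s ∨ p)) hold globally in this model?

Yes

Let φ = ¬(□s ∨ □□(s ∨ p)). Evaluate φ at each world:
  a (successors {c, d, f, g, h}): φ is true.
  b (successors {a, b, c, f, h}): φ is true.
  c (successors {a, c, d, e, h}): φ is true.
  d (successors {a, c, d, e, h}): φ is true.
  e (successors {b, c, d, e, h}): φ is true.
  f (successors {d, e, f, g, h}): φ is true.
  g (successors {b, c, d, e, f, g}): φ is true.
  h (successors {b, d}): φ is true.
For instance, at f:
  At f: □s ∨ □□(s ∨ p) is false, so ¬(□s ∨ □□(s ∨ p)) is true.
    At f: □s is false, □□(s ∨ p) is false, so □s ∨ □□(s ∨ p) is false.
      At f: □s requires s at every successor {d, e, f, g, h}.
        s fails at d, so □s is false at f.
      At f: □□(s ∨ p) requires □(s ∨ p) at every successor {d, e, f, g, h}.
        □(s ∨ p) fails at d, so □□(s ∨ p) is false at f.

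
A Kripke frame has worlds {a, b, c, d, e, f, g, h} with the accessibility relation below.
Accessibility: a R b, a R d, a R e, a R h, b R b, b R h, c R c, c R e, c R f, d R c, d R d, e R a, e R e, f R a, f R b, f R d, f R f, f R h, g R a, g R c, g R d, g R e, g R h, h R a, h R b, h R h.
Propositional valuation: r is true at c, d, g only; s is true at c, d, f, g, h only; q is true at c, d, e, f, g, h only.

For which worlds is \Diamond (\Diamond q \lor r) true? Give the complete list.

Recall that \Diamond ψ holds at a world iff ψ holds at some accessible world.
Let φ = \Diamond (\Diamond q \lor r). Evaluate φ at each world:
  a (successors {b, d, e, h}): φ is true.
  b (successors {b, h}): φ is true.
  c (successors {c, e, f}): φ is true.
  d (successors {c, d}): φ is true.
  e (successors {a, e}): φ is true.
  f (successors {a, b, d, f, h}): φ is true.
  g (successors {a, c, d, e, h}): φ is true.
  h (successors {a, b, h}): φ is true.
For instance, at e:
  At e: \Diamond (\Diamond q \lor r) requires \Diamond q \lor r at some successor in {a, e}.
    \Diamond q \lor r holds at a, so \Diamond (\Diamond q \lor r) is true at e.
      At a: \Diamond q is true, r is false, so \Diamond q \lor r is true.
Satisfying worlds: {a, b, c, d, e, f, g, h}

a, b, c, d, e, f, g, h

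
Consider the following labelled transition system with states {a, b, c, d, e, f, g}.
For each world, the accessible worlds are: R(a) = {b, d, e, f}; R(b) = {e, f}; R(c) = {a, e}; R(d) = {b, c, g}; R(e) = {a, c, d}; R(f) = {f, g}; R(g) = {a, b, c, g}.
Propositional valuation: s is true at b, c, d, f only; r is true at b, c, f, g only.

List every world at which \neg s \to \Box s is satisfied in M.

Let φ = \neg s \to \Box s. Evaluate φ at each world:
  a (successors {b, d, e, f}): φ is false.
  b (successors {e, f}): φ is true.
  c (successors {a, e}): φ is true.
  d (successors {b, c, g}): φ is true.
  e (successors {a, c, d}): φ is false.
  f (successors {f, g}): φ is true.
  g (successors {a, b, c, g}): φ is false.
For instance, at c:
  At c: \neg s is false, \Box s is false, so \neg s \to \Box s is true.
    At c: \Box s requires s at every successor {a, e}.
      s fails at a, so \Box s is false at c.
Satisfying worlds: {b, c, d, f}

b, c, d, f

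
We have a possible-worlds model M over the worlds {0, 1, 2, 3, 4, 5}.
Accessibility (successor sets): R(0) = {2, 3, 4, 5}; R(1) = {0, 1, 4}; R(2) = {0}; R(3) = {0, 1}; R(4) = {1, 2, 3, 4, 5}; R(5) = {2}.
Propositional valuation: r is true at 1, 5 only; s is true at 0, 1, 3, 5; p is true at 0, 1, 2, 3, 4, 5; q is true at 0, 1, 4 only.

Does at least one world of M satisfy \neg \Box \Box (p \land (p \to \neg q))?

Let φ = \neg \Box \Box (p \land (p \to \neg q)). Evaluate φ at each world:
  0 (successors {2, 3, 4, 5}): φ is true.
  1 (successors {0, 1, 4}): φ is true.
  2 (successors {0}): φ is true.
  3 (successors {0, 1}): φ is true.
  4 (successors {1, 2, 3, 4, 5}): φ is true.
  5 (successors {2}): φ is true.
Detail at 0 (witness):
  At 0: \Box \Box (p \land (p \to \neg q)) is false, so \neg \Box \Box (p \land (p \to \neg q)) is true.
    At 0: \Box \Box (p \land (p \to \neg q)) requires \Box (p \land (p \to \neg q)) at every successor {2, 3, 4, 5}.
      \Box (p \land (p \to \neg q)) fails at 2, so \Box \Box (p \land (p \to \neg q)) is false at 0.

Yes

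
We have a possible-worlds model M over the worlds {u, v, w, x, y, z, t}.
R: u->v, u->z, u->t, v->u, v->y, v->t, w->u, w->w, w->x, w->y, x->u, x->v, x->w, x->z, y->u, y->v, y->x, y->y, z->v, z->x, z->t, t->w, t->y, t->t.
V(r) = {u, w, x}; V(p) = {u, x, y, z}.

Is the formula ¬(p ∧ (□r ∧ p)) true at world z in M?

Recall that □ψ holds at a world iff ψ holds at every accessible world, and ◇ψ holds iff ψ holds at some accessible world.
At z: p ∧ (□r ∧ p) is false, so ¬(p ∧ (□r ∧ p)) is true.
  At z: p is true, □r ∧ p is false, so p ∧ (□r ∧ p) is false.
    At z: □r is false, p is true, so □r ∧ p is false.
      At z: □r requires r at every successor {v, x, t}.
        r fails at v, so □r is false at z.

Yes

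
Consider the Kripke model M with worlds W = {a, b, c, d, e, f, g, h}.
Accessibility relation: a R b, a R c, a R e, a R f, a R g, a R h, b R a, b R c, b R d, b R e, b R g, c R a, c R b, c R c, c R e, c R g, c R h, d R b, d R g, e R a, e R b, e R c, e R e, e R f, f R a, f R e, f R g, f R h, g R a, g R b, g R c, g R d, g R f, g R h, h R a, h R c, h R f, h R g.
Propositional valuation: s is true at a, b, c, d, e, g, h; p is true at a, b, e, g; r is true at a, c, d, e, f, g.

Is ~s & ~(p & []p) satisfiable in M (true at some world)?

Yes

Recall that []ψ holds at a world iff ψ holds at every accessible world, and <>ψ holds iff ψ holds at some accessible world.
Let φ = ~s & ~(p & []p). Evaluate φ at each world:
  a (successors {b, c, e, f, g, h}): φ is false.
  b (successors {a, c, d, e, g}): φ is false.
  c (successors {a, b, c, e, g, h}): φ is false.
  d (successors {b, g}): φ is false.
  e (successors {a, b, c, e, f}): φ is false.
  f (successors {a, e, g, h}): φ is true.
  g (successors {a, b, c, d, f, h}): φ is false.
  h (successors {a, c, f, g}): φ is false.
Detail at f (witness):
  At f: ~s is true, ~(p & []p) is true, so ~s & ~(p & []p) is true.
    At f: p & []p is false, so ~(p & []p) is true.
      At f: p is false, []p is false, so p & []p is false.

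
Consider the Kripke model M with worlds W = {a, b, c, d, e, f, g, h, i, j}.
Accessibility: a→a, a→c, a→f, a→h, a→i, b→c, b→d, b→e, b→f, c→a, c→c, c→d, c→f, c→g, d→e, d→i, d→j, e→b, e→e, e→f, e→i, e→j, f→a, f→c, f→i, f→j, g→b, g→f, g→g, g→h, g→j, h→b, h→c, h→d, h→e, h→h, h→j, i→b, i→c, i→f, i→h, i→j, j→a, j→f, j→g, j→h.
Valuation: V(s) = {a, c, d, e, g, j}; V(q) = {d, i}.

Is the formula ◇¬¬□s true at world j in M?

At j: ◇¬¬□s requires ¬¬□s at some successor in {a, f, g, h}.
  At a: ¬¬□s is false.
  At f: ¬¬□s is false.
  At g: ¬¬□s is false.
  At h: ¬¬□s is false.
So ◇¬¬□s is false at j.

No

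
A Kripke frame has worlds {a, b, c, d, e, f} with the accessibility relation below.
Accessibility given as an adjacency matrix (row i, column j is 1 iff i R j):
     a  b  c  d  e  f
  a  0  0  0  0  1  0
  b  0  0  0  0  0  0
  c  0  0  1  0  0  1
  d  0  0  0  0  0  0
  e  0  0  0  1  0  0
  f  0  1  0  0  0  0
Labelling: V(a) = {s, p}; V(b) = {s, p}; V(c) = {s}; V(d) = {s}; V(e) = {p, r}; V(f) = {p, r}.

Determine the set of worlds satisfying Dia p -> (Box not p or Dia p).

a, b, c, d, e, f

Let φ = Dia p -> (Box not p or Dia p). Evaluate φ at each world:
  a (successors {e}): φ is true.
  b (successors ∅): φ is true.
  c (successors {c, f}): φ is true.
  d (successors ∅): φ is true.
  e (successors {d}): φ is true.
  f (successors {b}): φ is true.
For instance, at a:
  At a: Dia p is true, Box not p or Dia p is true, so Dia p -> (Box not p or Dia p) is true.
    At a: Dia p requires p at some successor in {e}.
      p holds at e, so Dia p is true at a.
    At a: Box not p is false, Dia p is true, so Box not p or Dia p is true.
      At a: Box not p requires not p at every successor {e}.
        not p fails at e, so Box not p is false at a.
      At a: Dia p requires p at some successor in {e}.
        p holds at e, so Dia p is true at a.
Satisfying worlds: {a, b, c, d, e, f}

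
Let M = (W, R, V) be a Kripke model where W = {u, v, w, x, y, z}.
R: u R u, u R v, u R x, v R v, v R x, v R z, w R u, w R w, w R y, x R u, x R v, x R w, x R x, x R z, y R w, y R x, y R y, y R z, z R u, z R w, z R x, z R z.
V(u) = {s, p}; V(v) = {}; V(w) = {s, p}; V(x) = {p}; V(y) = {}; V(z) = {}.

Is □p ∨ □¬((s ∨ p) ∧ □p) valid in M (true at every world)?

Let φ = □p ∨ □¬((s ∨ p) ∧ □p). Evaluate φ at each world:
  u (successors {u, v, x}): φ is true.
  v (successors {v, x, z}): φ is true.
  w (successors {u, w, y}): φ is true.
  x (successors {u, v, w, x, z}): φ is true.
  y (successors {w, x, y, z}): φ is true.
  z (successors {u, w, x, z}): φ is true.
For instance, at v:
  At v: □p is false, □¬((s ∨ p) ∧ □p) is true, so □p ∨ □¬((s ∨ p) ∧ □p) is true.
    At v: □p requires p at every successor {v, x, z}.
      p fails at v, so □p is false at v.
    At v: □¬((s ∨ p) ∧ □p) requires ¬((s ∨ p) ∧ □p) at every successor {v, x, z}.
      At v: ¬((s ∨ p) ∧ □p) is true.
      At x: ¬((s ∨ p) ∧ □p) is true.
      At z: ¬((s ∨ p) ∧ □p) is true.
    So □¬((s ∨ p) ∧ □p) is true at v.

Yes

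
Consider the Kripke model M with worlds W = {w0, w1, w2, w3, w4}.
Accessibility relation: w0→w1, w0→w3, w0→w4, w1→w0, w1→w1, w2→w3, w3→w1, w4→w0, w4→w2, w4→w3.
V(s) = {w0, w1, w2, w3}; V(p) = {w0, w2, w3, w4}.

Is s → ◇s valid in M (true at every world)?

Yes

Let φ = s → ◇s. Evaluate φ at each world:
  w0 (successors {w1, w3, w4}): φ is true.
  w1 (successors {w0, w1}): φ is true.
  w2 (successors {w3}): φ is true.
  w3 (successors {w1}): φ is true.
  w4 (successors {w0, w2, w3}): φ is true.
For instance, at w2:
  At w2: s is true, ◇s is true, so s → ◇s is true.
    At w2: ◇s requires s at some successor in {w3}.
      s holds at w3, so ◇s is true at w2.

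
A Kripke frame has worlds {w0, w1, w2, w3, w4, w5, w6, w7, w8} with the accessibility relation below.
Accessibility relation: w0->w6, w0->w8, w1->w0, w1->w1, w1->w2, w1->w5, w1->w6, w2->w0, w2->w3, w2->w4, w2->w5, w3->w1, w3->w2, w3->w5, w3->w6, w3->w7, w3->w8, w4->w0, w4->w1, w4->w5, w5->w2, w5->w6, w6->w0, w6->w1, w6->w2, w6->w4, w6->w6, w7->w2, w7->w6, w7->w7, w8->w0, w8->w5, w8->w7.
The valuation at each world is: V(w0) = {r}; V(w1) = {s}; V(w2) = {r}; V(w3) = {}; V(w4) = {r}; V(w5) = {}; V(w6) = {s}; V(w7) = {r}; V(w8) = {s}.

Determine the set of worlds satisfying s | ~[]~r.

Recall that []ψ holds at a world iff ψ holds at every accessible world, and <>ψ holds iff ψ holds at some accessible world.
Let φ = s | ~[]~r. Evaluate φ at each world:
  w0 (successors {w6, w8}): φ is false.
  w1 (successors {w0, w1, w2, w5, w6}): φ is true.
  w2 (successors {w0, w3, w4, w5}): φ is true.
  w3 (successors {w1, w2, w5, w6, w7, w8}): φ is true.
  w4 (successors {w0, w1, w5}): φ is true.
  w5 (successors {w2, w6}): φ is true.
  w6 (successors {w0, w1, w2, w4, w6}): φ is true.
  w7 (successors {w2, w6, w7}): φ is true.
  w8 (successors {w0, w5, w7}): φ is true.
For instance, at w6:
  At w6: s is true, ~[]~r is true, so s | ~[]~r is true.
    At w6: []~r is false, so ~[]~r is true.
      At w6: []~r requires ~r at every successor {w0, w1, w2, w4, w6}.
        ~r fails at w0, so []~r is false at w6.
Satisfying worlds: {w1, w2, w3, w4, w5, w6, w7, w8}

w1, w2, w3, w4, w5, w6, w7, w8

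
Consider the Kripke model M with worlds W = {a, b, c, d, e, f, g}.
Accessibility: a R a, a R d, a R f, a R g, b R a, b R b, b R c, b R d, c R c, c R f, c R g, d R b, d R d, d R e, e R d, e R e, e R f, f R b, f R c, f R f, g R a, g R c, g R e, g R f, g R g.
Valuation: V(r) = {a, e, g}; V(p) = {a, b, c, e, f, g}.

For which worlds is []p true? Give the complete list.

Let φ = []p. Evaluate φ at each world:
  a (successors {a, d, f, g}): φ is false.
  b (successors {a, b, c, d}): φ is false.
  c (successors {c, f, g}): φ is true.
  d (successors {b, d, e}): φ is false.
  e (successors {d, e, f}): φ is false.
  f (successors {b, c, f}): φ is true.
  g (successors {a, c, e, f, g}): φ is true.
For instance, at g:
  At g: []p requires p at every successor {a, c, e, f, g}.
    At a: p is true.
    At c: p is true.
    At e: p is true.
    At f: p is true.
    At g: p is true.
  So []p is true at g.
Satisfying worlds: {c, f, g}

c, f, g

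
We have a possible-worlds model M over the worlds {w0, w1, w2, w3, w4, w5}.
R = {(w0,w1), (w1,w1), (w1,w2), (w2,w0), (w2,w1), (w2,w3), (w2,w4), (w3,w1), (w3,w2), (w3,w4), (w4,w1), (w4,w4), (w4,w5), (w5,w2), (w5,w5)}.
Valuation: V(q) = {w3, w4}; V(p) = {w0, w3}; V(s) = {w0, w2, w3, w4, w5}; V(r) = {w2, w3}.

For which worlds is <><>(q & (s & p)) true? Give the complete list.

w1, w3, w5

Let φ = <><>(q & (s & p)). Evaluate φ at each world:
  w0 (successors {w1}): φ is false.
  w1 (successors {w1, w2}): φ is true.
  w2 (successors {w0, w1, w3, w4}): φ is false.
  w3 (successors {w1, w2, w4}): φ is true.
  w4 (successors {w1, w4, w5}): φ is false.
  w5 (successors {w2, w5}): φ is true.
For instance, at w3:
  At w3: <><>(q & (s & p)) requires <>(q & (s & p)) at some successor in {w1, w2, w4}.
    <>(q & (s & p)) holds at w2, so <><>(q & (s & p)) is true at w3.
      At w2: <>(q & (s & p)) requires q & (s & p) at some successor in {w0, w1, w3, w4}.
        q & (s & p) holds at w3, so <>(q & (s & p)) is true at w2.
Satisfying worlds: {w1, w3, w5}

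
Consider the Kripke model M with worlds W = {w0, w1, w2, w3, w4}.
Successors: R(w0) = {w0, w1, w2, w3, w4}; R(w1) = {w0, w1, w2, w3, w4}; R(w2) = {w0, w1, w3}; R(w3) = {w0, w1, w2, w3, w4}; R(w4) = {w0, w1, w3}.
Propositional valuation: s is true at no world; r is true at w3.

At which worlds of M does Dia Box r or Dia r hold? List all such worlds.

w0, w1, w2, w3, w4

Recall that Box ψ holds at a world iff ψ holds at every accessible world, and Dia ψ holds iff ψ holds at some accessible world.
Let φ = Dia Box r or Dia r. Evaluate φ at each world:
  w0 (successors {w0, w1, w2, w3, w4}): φ is true.
  w1 (successors {w0, w1, w2, w3, w4}): φ is true.
  w2 (successors {w0, w1, w3}): φ is true.
  w3 (successors {w0, w1, w2, w3, w4}): φ is true.
  w4 (successors {w0, w1, w3}): φ is true.
For instance, at w3:
  At w3: Dia Box r is false, Dia r is true, so Dia Box r or Dia r is true.
    At w3: Dia Box r requires Box r at some successor in {w0, w1, w2, w3, w4}.
      At w0: Box r is false.
      At w1: Box r is false.
      At w2: Box r is false.
      At w3: Box r is false.
      At w4: Box r is false.
    So Dia Box r is false at w3.
    At w3: Dia r requires r at some successor in {w0, w1, w2, w3, w4}.
      r holds at w3, so Dia r is true at w3.
Satisfying worlds: {w0, w1, w2, w3, w4}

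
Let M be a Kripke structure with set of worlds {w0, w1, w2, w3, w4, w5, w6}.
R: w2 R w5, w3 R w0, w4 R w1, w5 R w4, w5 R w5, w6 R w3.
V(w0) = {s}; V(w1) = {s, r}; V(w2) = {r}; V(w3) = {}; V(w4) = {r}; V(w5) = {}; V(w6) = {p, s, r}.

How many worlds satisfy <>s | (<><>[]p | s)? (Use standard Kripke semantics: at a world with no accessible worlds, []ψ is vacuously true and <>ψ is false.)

Let φ = <>s | (<><>[]p | s). Evaluate φ at each world:
  w0 (successors ∅): φ is true.
  w1 (successors ∅): φ is true.
  w2 (successors {w5}): φ is false.
  w3 (successors {w0}): φ is true.
  w4 (successors {w1}): φ is true.
  w5 (successors {w4, w5}): φ is true.
  w6 (successors {w3}): φ is true.
For instance, at w6:
  At w6: <>s is false, <><>[]p | s is true, so <>s | (<><>[]p | s) is true.
    At w6: <>s requires s at some successor in {w3}.
      At w3: s is false.
    So <>s is false at w6.
    At w6: <><>[]p is true, s is true, so <><>[]p | s is true.
      At w6: <><>[]p requires <>[]p at some successor in {w3}.
        <>[]p holds at w3, so <><>[]p is true at w6.
Satisfying worlds: {w0, w1, w3, w4, w5, w6}

6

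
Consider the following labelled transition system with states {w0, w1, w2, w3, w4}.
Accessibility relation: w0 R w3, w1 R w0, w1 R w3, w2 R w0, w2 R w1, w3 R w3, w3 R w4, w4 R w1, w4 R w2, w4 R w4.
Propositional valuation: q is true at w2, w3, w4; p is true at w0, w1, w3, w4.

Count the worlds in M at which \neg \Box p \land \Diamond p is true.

Recall that \Box ψ holds at a world iff ψ holds at every accessible world, and \Diamond ψ holds iff ψ holds at some accessible world.
Let φ = \neg \Box p \land \Diamond p. Evaluate φ at each world:
  w0 (successors {w3}): φ is false.
  w1 (successors {w0, w3}): φ is false.
  w2 (successors {w0, w1}): φ is false.
  w3 (successors {w3, w4}): φ is false.
  w4 (successors {w1, w2, w4}): φ is true.
For instance, at w2:
  At w2: \neg \Box p is false, \Diamond p is true, so \neg \Box p \land \Diamond p is false.
    At w2: \Box p is true, so \neg \Box p is false.
      At w2: \Box p requires p at every successor {w0, w1}.
        At w0: p is true.
        At w1: p is true.
      So \Box p is true at w2.
    At w2: \Diamond p requires p at some successor in {w0, w1}.
      p holds at w0, so \Diamond p is true at w2.
Satisfying worlds: {w4}

1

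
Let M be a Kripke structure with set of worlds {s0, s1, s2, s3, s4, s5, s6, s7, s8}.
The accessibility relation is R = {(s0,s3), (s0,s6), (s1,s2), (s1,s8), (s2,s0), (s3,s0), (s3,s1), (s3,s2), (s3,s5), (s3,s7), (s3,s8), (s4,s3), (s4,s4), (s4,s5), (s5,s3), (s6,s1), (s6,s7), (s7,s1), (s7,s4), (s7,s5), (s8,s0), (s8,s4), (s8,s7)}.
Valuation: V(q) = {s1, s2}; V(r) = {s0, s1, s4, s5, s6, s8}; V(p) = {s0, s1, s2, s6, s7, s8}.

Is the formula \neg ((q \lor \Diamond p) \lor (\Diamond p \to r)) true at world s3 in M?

No

At s3: (q \lor \Diamond p) \lor (\Diamond p \to r) is true, so \neg ((q \lor \Diamond p) \lor (\Diamond p \to r)) is false.
  At s3: q \lor \Diamond p is true, \Diamond p \to r is false, so (q \lor \Diamond p) \lor (\Diamond p \to r) is true.
    At s3: q is false, \Diamond p is true, so q \lor \Diamond p is true.
      At s3: \Diamond p requires p at some successor in {s0, s1, s2, s5, s7, s8}.
        p holds at s0, so \Diamond p is true at s3.
    At s3: \Diamond p is true, r is false, so \Diamond p \to r is false.
      At s3: \Diamond p requires p at some successor in {s0, s1, s2, s5, s7, s8}.
        p holds at s0, so \Diamond p is true at s3.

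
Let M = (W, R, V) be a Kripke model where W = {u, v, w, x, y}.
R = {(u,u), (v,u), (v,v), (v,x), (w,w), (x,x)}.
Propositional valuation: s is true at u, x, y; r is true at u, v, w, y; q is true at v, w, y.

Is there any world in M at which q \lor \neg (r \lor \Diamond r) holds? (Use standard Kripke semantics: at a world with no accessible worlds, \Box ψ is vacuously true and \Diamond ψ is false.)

Yes

Let φ = q \lor \neg (r \lor \Diamond r). Evaluate φ at each world:
  u (successors {u}): φ is false.
  v (successors {u, v, x}): φ is true.
  w (successors {w}): φ is true.
  x (successors {x}): φ is true.
  y (successors ∅): φ is true.
Detail at v (witness):
  At v: q is true, \neg (r \lor \Diamond r) is false, so q \lor \neg (r \lor \Diamond r) is true.
    At v: r \lor \Diamond r is true, so \neg (r \lor \Diamond r) is false.
      At v: r is true, \Diamond r is true, so r \lor \Diamond r is true.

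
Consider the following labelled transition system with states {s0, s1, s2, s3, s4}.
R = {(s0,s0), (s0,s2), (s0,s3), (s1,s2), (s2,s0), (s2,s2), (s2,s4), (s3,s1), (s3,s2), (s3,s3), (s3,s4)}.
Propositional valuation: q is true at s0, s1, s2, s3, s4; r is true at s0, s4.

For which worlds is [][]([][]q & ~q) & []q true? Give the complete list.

Let φ = [][]([][]q & ~q) & []q. Evaluate φ at each world:
  s0 (successors {s0, s2, s3}): φ is false.
  s1 (successors {s2}): φ is false.
  s2 (successors {s0, s2, s4}): φ is false.
  s3 (successors {s1, s2, s3, s4}): φ is false.
  s4 (successors ∅): φ is true.
For instance, at s0:
  At s0: [][]([][]q & ~q) is false, []q is true, so [][]([][]q & ~q) & []q is false.
    At s0: [][]([][]q & ~q) requires []([][]q & ~q) at every successor {s0, s2, s3}.
      []([][]q & ~q) fails at s0, so [][]([][]q & ~q) is false at s0.
    At s0: []q requires q at every successor {s0, s2, s3}.
      At s0: q is true.
      At s2: q is true.
      At s3: q is true.
    So []q is true at s0.
Satisfying worlds: {s4}

s4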